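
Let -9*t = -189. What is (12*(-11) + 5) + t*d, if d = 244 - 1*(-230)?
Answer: 9827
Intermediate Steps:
d = 474 (d = 244 + 230 = 474)
t = 21 (t = -1/9*(-189) = 21)
(12*(-11) + 5) + t*d = (12*(-11) + 5) + 21*474 = (-132 + 5) + 9954 = -127 + 9954 = 9827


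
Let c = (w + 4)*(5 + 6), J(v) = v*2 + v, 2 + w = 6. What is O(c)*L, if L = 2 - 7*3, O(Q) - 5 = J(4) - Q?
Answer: 1349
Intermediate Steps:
w = 4 (w = -2 + 6 = 4)
J(v) = 3*v (J(v) = 2*v + v = 3*v)
c = 88 (c = (4 + 4)*(5 + 6) = 8*11 = 88)
O(Q) = 17 - Q (O(Q) = 5 + (3*4 - Q) = 5 + (12 - Q) = 17 - Q)
L = -19 (L = 2 - 21 = -19)
O(c)*L = (17 - 1*88)*(-19) = (17 - 88)*(-19) = -71*(-19) = 1349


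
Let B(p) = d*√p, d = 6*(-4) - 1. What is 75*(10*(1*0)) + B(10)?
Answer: -25*√10 ≈ -79.057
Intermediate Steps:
d = -25 (d = -24 - 1 = -25)
B(p) = -25*√p
75*(10*(1*0)) + B(10) = 75*(10*(1*0)) - 25*√10 = 75*(10*0) - 25*√10 = 75*0 - 25*√10 = 0 - 25*√10 = -25*√10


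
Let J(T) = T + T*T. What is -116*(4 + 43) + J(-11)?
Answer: -5342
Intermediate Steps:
J(T) = T + T²
-116*(4 + 43) + J(-11) = -116*(4 + 43) - 11*(1 - 11) = -116*47 - 11*(-10) = -5452 + 110 = -5342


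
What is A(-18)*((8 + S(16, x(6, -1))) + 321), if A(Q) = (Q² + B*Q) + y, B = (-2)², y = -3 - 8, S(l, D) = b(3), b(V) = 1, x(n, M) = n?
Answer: 79530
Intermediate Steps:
S(l, D) = 1
y = -11
B = 4
A(Q) = -11 + Q² + 4*Q (A(Q) = (Q² + 4*Q) - 11 = -11 + Q² + 4*Q)
A(-18)*((8 + S(16, x(6, -1))) + 321) = (-11 + (-18)² + 4*(-18))*((8 + 1) + 321) = (-11 + 324 - 72)*(9 + 321) = 241*330 = 79530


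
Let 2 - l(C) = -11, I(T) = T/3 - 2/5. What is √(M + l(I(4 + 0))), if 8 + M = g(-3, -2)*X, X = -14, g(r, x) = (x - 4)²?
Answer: I*√499 ≈ 22.338*I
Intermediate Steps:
g(r, x) = (-4 + x)²
M = -512 (M = -8 + (-4 - 2)²*(-14) = -8 + (-6)²*(-14) = -8 + 36*(-14) = -8 - 504 = -512)
I(T) = -⅖ + T/3 (I(T) = T*(⅓) - 2*⅕ = T/3 - ⅖ = -⅖ + T/3)
l(C) = 13 (l(C) = 2 - 1*(-11) = 2 + 11 = 13)
√(M + l(I(4 + 0))) = √(-512 + 13) = √(-499) = I*√499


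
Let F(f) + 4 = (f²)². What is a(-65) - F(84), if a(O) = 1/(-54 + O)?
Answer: -5924668709/119 ≈ -4.9787e+7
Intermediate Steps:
F(f) = -4 + f⁴ (F(f) = -4 + (f²)² = -4 + f⁴)
a(-65) - F(84) = 1/(-54 - 65) - (-4 + 84⁴) = 1/(-119) - (-4 + 49787136) = -1/119 - 1*49787132 = -1/119 - 49787132 = -5924668709/119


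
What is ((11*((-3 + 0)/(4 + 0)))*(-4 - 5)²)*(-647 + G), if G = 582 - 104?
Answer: 451737/4 ≈ 1.1293e+5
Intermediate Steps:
G = 478
((11*((-3 + 0)/(4 + 0)))*(-4 - 5)²)*(-647 + G) = ((11*((-3 + 0)/(4 + 0)))*(-4 - 5)²)*(-647 + 478) = ((11*(-3/4))*(-9)²)*(-169) = ((11*(-3*¼))*81)*(-169) = ((11*(-¾))*81)*(-169) = -33/4*81*(-169) = -2673/4*(-169) = 451737/4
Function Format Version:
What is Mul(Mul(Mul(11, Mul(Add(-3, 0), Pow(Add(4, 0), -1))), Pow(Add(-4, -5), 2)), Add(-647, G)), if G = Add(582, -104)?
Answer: Rational(451737, 4) ≈ 1.1293e+5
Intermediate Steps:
G = 478
Mul(Mul(Mul(11, Mul(Add(-3, 0), Pow(Add(4, 0), -1))), Pow(Add(-4, -5), 2)), Add(-647, G)) = Mul(Mul(Mul(11, Mul(Add(-3, 0), Pow(Add(4, 0), -1))), Pow(Add(-4, -5), 2)), Add(-647, 478)) = Mul(Mul(Mul(11, Mul(-3, Pow(4, -1))), Pow(-9, 2)), -169) = Mul(Mul(Mul(11, Mul(-3, Rational(1, 4))), 81), -169) = Mul(Mul(Mul(11, Rational(-3, 4)), 81), -169) = Mul(Mul(Rational(-33, 4), 81), -169) = Mul(Rational(-2673, 4), -169) = Rational(451737, 4)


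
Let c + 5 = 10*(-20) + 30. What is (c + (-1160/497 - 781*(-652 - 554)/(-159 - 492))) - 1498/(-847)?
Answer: -3024544829/1864247 ≈ -1622.4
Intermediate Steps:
c = -175 (c = -5 + (10*(-20) + 30) = -5 + (-200 + 30) = -5 - 170 = -175)
(c + (-1160/497 - 781*(-652 - 554)/(-159 - 492))) - 1498/(-847) = (-175 + (-1160/497 - 781*(-652 - 554)/(-159 - 492))) - 1498/(-847) = (-175 + (-1160*1/497 - 781/((-651/(-1206))))) - 1498*(-1/847) = (-175 + (-1160/497 - 781/((-651*(-1/1206))))) + 214/121 = (-175 + (-1160/497 - 781/217/402)) + 214/121 = (-175 + (-1160/497 - 781*402/217)) + 214/121 = (-175 + (-1160/497 - 313962/217)) + 214/121 = (-175 - 22327262/15407) + 214/121 = -25023487/15407 + 214/121 = -3024544829/1864247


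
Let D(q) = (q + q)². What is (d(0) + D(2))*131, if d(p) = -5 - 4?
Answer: 917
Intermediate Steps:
D(q) = 4*q² (D(q) = (2*q)² = 4*q²)
d(p) = -9
(d(0) + D(2))*131 = (-9 + 4*2²)*131 = (-9 + 4*4)*131 = (-9 + 16)*131 = 7*131 = 917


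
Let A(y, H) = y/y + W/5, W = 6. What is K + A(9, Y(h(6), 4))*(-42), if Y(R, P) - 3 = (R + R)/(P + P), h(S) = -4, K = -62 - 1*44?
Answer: -992/5 ≈ -198.40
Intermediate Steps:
K = -106 (K = -62 - 44 = -106)
Y(R, P) = 3 + R/P (Y(R, P) = 3 + (R + R)/(P + P) = 3 + (2*R)/((2*P)) = 3 + (2*R)*(1/(2*P)) = 3 + R/P)
A(y, H) = 11/5 (A(y, H) = y/y + 6/5 = 1 + 6*(⅕) = 1 + 6/5 = 11/5)
K + A(9, Y(h(6), 4))*(-42) = -106 + (11/5)*(-42) = -106 - 462/5 = -992/5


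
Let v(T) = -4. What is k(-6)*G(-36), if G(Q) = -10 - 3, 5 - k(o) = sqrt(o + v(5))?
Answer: -65 + 13*I*sqrt(10) ≈ -65.0 + 41.11*I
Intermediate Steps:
k(o) = 5 - sqrt(-4 + o) (k(o) = 5 - sqrt(o - 4) = 5 - sqrt(-4 + o))
G(Q) = -13
k(-6)*G(-36) = (5 - sqrt(-4 - 6))*(-13) = (5 - sqrt(-10))*(-13) = (5 - I*sqrt(10))*(-13) = -65 + 13*I*sqrt(10)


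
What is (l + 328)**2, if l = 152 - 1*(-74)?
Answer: 306916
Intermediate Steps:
l = 226 (l = 152 + 74 = 226)
(l + 328)**2 = (226 + 328)**2 = 554**2 = 306916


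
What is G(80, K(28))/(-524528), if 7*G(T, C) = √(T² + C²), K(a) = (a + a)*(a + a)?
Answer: -√38441/229481 ≈ -0.00085438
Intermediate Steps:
K(a) = 4*a² (K(a) = (2*a)*(2*a) = 4*a²)
G(T, C) = √(C² + T²)/7 (G(T, C) = √(T² + C²)/7 = √(C² + T²)/7)
G(80, K(28))/(-524528) = (√((4*28²)² + 80²)/7)/(-524528) = (√((4*784)² + 6400)/7)*(-1/524528) = (√(3136² + 6400)/7)*(-1/524528) = (√(9834496 + 6400)/7)*(-1/524528) = (√9840896/7)*(-1/524528) = ((16*√38441)/7)*(-1/524528) = (16*√38441/7)*(-1/524528) = -√38441/229481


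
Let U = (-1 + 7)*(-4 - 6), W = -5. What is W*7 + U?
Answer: -95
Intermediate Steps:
U = -60 (U = 6*(-10) = -60)
W*7 + U = -5*7 - 60 = -35 - 60 = -95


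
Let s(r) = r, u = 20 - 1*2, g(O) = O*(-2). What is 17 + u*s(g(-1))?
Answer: 53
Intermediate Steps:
g(O) = -2*O
u = 18 (u = 20 - 2 = 18)
17 + u*s(g(-1)) = 17 + 18*(-2*(-1)) = 17 + 18*2 = 17 + 36 = 53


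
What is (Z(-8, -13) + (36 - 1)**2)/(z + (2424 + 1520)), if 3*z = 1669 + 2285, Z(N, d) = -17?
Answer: 604/2631 ≈ 0.22957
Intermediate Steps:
z = 1318 (z = (1669 + 2285)/3 = (1/3)*3954 = 1318)
(Z(-8, -13) + (36 - 1)**2)/(z + (2424 + 1520)) = (-17 + (36 - 1)**2)/(1318 + (2424 + 1520)) = (-17 + 35**2)/(1318 + 3944) = (-17 + 1225)/5262 = 1208*(1/5262) = 604/2631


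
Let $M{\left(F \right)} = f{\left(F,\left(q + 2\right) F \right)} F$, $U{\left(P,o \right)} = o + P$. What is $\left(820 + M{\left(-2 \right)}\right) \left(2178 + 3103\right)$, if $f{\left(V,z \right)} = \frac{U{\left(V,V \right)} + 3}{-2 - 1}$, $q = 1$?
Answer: $\frac{12980698}{3} \approx 4.3269 \cdot 10^{6}$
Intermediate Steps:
$U{\left(P,o \right)} = P + o$
$f{\left(V,z \right)} = -1 - \frac{2 V}{3}$ ($f{\left(V,z \right)} = \frac{\left(V + V\right) + 3}{-2 - 1} = \frac{2 V + 3}{-3} = \left(3 + 2 V\right) \left(- \frac{1}{3}\right) = -1 - \frac{2 V}{3}$)
$M{\left(F \right)} = F \left(-1 - \frac{2 F}{3}\right)$ ($M{\left(F \right)} = \left(-1 - \frac{2 F}{3}\right) F = F \left(-1 - \frac{2 F}{3}\right)$)
$\left(820 + M{\left(-2 \right)}\right) \left(2178 + 3103\right) = \left(820 - - \frac{2 \left(3 + 2 \left(-2\right)\right)}{3}\right) \left(2178 + 3103\right) = \left(820 - - \frac{2 \left(3 - 4\right)}{3}\right) 5281 = \left(820 - \left(- \frac{2}{3}\right) \left(-1\right)\right) 5281 = \left(820 - \frac{2}{3}\right) 5281 = \frac{2458}{3} \cdot 5281 = \frac{12980698}{3}$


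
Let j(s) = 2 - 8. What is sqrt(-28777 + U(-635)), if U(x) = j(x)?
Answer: I*sqrt(28783) ≈ 169.66*I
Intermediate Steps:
j(s) = -6
U(x) = -6
sqrt(-28777 + U(-635)) = sqrt(-28777 - 6) = sqrt(-28783) = I*sqrt(28783)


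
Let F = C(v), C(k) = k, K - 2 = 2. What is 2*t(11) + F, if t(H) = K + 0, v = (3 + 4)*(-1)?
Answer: 1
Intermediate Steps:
K = 4 (K = 2 + 2 = 4)
v = -7 (v = 7*(-1) = -7)
t(H) = 4 (t(H) = 4 + 0 = 4)
F = -7
2*t(11) + F = 2*4 - 7 = 8 - 7 = 1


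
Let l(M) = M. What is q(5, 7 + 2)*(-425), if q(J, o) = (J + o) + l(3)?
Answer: -7225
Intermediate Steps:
q(J, o) = 3 + J + o (q(J, o) = (J + o) + 3 = 3 + J + o)
q(5, 7 + 2)*(-425) = (3 + 5 + (7 + 2))*(-425) = (3 + 5 + 9)*(-425) = 17*(-425) = -7225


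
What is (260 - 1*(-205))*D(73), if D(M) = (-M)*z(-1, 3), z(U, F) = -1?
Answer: 33945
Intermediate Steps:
D(M) = M (D(M) = -M*(-1) = M)
(260 - 1*(-205))*D(73) = (260 - 1*(-205))*73 = (260 + 205)*73 = 465*73 = 33945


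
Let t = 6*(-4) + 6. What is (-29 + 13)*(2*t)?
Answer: 576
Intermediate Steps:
t = -18 (t = -24 + 6 = -18)
(-29 + 13)*(2*t) = (-29 + 13)*(2*(-18)) = -16*(-36) = 576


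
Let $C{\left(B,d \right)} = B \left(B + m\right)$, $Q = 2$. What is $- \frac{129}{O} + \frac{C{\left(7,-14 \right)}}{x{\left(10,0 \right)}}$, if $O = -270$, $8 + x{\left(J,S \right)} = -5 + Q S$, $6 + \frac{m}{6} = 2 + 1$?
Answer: $\frac{7489}{1170} \approx 6.4009$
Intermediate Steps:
$m = -18$ ($m = -36 + 6 \left(2 + 1\right) = -36 + 6 \cdot 3 = -36 + 18 = -18$)
$C{\left(B,d \right)} = B \left(-18 + B\right)$ ($C{\left(B,d \right)} = B \left(B - 18\right) = B \left(-18 + B\right)$)
$x{\left(J,S \right)} = -13 + 2 S$ ($x{\left(J,S \right)} = -8 + \left(-5 + 2 S\right) = -13 + 2 S$)
$- \frac{129}{O} + \frac{C{\left(7,-14 \right)}}{x{\left(10,0 \right)}} = - \frac{129}{-270} + \frac{7 \left(-18 + 7\right)}{-13 + 2 \cdot 0} = \left(-129\right) \left(- \frac{1}{270}\right) + \frac{7 \left(-11\right)}{-13 + 0} = \frac{43}{90} - \frac{77}{-13} = \frac{43}{90} - - \frac{77}{13} = \frac{43}{90} + \frac{77}{13} = \frac{7489}{1170}$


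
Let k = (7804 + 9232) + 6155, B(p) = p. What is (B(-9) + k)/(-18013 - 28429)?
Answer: -11591/23221 ≈ -0.49916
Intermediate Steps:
k = 23191 (k = 17036 + 6155 = 23191)
(B(-9) + k)/(-18013 - 28429) = (-9 + 23191)/(-18013 - 28429) = 23182/(-46442) = 23182*(-1/46442) = -11591/23221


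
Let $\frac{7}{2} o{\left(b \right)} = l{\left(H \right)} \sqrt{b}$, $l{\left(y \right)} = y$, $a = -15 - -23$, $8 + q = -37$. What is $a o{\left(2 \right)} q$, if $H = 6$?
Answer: $- \frac{4320 \sqrt{2}}{7} \approx -872.77$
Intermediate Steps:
$q = -45$ ($q = -8 - 37 = -45$)
$a = 8$ ($a = -15 + 23 = 8$)
$o{\left(b \right)} = \frac{12 \sqrt{b}}{7}$ ($o{\left(b \right)} = \frac{2 \cdot 6 \sqrt{b}}{7} = \frac{12 \sqrt{b}}{7}$)
$a o{\left(2 \right)} q = 8 \frac{12 \sqrt{2}}{7} \left(-45\right) = \frac{96 \sqrt{2}}{7} \left(-45\right) = - \frac{4320 \sqrt{2}}{7}$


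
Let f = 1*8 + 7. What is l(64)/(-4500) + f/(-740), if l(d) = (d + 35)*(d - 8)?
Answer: -23167/18500 ≈ -1.2523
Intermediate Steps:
f = 15 (f = 8 + 7 = 15)
l(d) = (-8 + d)*(35 + d) (l(d) = (35 + d)*(-8 + d) = (-8 + d)*(35 + d))
l(64)/(-4500) + f/(-740) = (-280 + 64² + 27*64)/(-4500) + 15/(-740) = (-280 + 4096 + 1728)*(-1/4500) + 15*(-1/740) = 5544*(-1/4500) - 3/148 = -154/125 - 3/148 = -23167/18500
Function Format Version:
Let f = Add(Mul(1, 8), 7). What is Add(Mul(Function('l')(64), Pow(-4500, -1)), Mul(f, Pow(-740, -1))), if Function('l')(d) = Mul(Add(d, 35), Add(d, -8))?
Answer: Rational(-23167, 18500) ≈ -1.2523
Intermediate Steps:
f = 15 (f = Add(8, 7) = 15)
Function('l')(d) = Mul(Add(-8, d), Add(35, d)) (Function('l')(d) = Mul(Add(35, d), Add(-8, d)) = Mul(Add(-8, d), Add(35, d)))
Add(Mul(Function('l')(64), Pow(-4500, -1)), Mul(f, Pow(-740, -1))) = Add(Mul(Add(-280, Pow(64, 2), Mul(27, 64)), Pow(-4500, -1)), Mul(15, Pow(-740, -1))) = Add(Mul(Add(-280, 4096, 1728), Rational(-1, 4500)), Mul(15, Rational(-1, 740))) = Add(Mul(5544, Rational(-1, 4500)), Rational(-3, 148)) = Add(Rational(-154, 125), Rational(-3, 148)) = Rational(-23167, 18500)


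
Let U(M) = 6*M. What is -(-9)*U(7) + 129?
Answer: 507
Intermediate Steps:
-(-9)*U(7) + 129 = -(-9)*6*7 + 129 = -(-9)*42 + 129 = -9*(-42) + 129 = 378 + 129 = 507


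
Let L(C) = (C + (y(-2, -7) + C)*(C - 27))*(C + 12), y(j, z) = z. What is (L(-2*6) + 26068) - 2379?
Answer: 23689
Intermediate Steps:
L(C) = (12 + C)*(C + (-27 + C)*(-7 + C)) (L(C) = (C + (-7 + C)*(C - 27))*(C + 12) = (C + (-7 + C)*(-27 + C))*(12 + C) = (C + (-27 + C)*(-7 + C))*(12 + C) = (12 + C)*(C + (-27 + C)*(-7 + C)))
(L(-2*6) + 26068) - 2379 = ((2268 + (-2*6)³ - (-414)*6 - 21*(-2*6)²) + 26068) - 2379 = ((2268 + (-12)³ - 207*(-12) - 21*(-12)²) + 26068) - 2379 = ((2268 - 1728 + 2484 - 21*144) + 26068) - 2379 = ((2268 - 1728 + 2484 - 3024) + 26068) - 2379 = (0 + 26068) - 2379 = 26068 - 2379 = 23689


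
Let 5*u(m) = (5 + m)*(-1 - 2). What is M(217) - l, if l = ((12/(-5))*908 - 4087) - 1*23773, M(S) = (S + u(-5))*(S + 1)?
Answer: 386726/5 ≈ 77345.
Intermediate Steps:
u(m) = -3 - 3*m/5 (u(m) = ((5 + m)*(-1 - 2))/5 = ((5 + m)*(-3))/5 = (-15 - 3*m)/5 = -3 - 3*m/5)
M(S) = S*(1 + S) (M(S) = (S + (-3 - 3/5*(-5)))*(S + 1) = (S + (-3 + 3))*(1 + S) = (S + 0)*(1 + S) = S*(1 + S))
l = -150196/5 (l = ((12*(-1/5))*908 - 4087) - 23773 = (-12/5*908 - 4087) - 23773 = (-10896/5 - 4087) - 23773 = -31331/5 - 23773 = -150196/5 ≈ -30039.)
M(217) - l = 217*(1 + 217) - 1*(-150196/5) = 217*218 + 150196/5 = 47306 + 150196/5 = 386726/5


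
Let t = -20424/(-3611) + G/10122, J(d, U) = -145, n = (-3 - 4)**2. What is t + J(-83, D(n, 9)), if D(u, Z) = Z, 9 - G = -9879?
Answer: -36647763/264859 ≈ -138.37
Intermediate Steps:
n = 49 (n = (-7)**2 = 49)
G = 9888 (G = 9 - 1*(-9879) = 9 + 9879 = 9888)
t = 1756792/264859 (t = -20424/(-3611) + 9888/10122 = -20424*(-1/3611) + 9888*(1/10122) = 888/157 + 1648/1687 = 1756792/264859 ≈ 6.6329)
t + J(-83, D(n, 9)) = 1756792/264859 - 145 = -36647763/264859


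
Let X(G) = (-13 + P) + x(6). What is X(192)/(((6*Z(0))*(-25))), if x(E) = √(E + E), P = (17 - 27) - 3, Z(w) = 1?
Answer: 13/75 - √3/75 ≈ 0.15024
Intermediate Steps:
P = -13 (P = -10 - 3 = -13)
x(E) = √2*√E (x(E) = √(2*E) = √2*√E)
X(G) = -26 + 2*√3 (X(G) = (-13 - 13) + √2*√6 = -26 + 2*√3)
X(192)/(((6*Z(0))*(-25))) = (-26 + 2*√3)/(((6*1)*(-25))) = (-26 + 2*√3)/((6*(-25))) = (-26 + 2*√3)/(-150) = (-26 + 2*√3)*(-1/150) = 13/75 - √3/75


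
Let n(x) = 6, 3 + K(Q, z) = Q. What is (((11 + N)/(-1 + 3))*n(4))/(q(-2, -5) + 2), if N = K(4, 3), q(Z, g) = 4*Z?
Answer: -6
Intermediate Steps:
K(Q, z) = -3 + Q
N = 1 (N = -3 + 4 = 1)
(((11 + N)/(-1 + 3))*n(4))/(q(-2, -5) + 2) = (((11 + 1)/(-1 + 3))*6)/(4*(-2) + 2) = ((12/2)*6)/(-8 + 2) = ((12*(1/2))*6)/(-6) = (6*6)*(-1/6) = 36*(-1/6) = -6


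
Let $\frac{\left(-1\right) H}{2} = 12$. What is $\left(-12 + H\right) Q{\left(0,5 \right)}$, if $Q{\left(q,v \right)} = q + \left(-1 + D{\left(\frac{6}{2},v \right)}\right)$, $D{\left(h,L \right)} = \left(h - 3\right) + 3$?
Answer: $-72$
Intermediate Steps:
$H = -24$ ($H = \left(-2\right) 12 = -24$)
$D{\left(h,L \right)} = h$ ($D{\left(h,L \right)} = \left(-3 + h\right) + 3 = h$)
$Q{\left(q,v \right)} = 2 + q$ ($Q{\left(q,v \right)} = q - \left(1 - \frac{6}{2}\right) = q + \left(-1 + 6 \cdot \frac{1}{2}\right) = q + \left(-1 + 3\right) = q + 2 = 2 + q$)
$\left(-12 + H\right) Q{\left(0,5 \right)} = \left(-12 - 24\right) \left(2 + 0\right) = \left(-36\right) 2 = -72$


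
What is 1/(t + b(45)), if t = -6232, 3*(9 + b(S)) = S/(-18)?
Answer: -6/37451 ≈ -0.00016021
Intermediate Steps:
b(S) = -9 - S/54 (b(S) = -9 + (S/(-18))/3 = -9 + (S*(-1/18))/3 = -9 + (-S/18)/3 = -9 - S/54)
1/(t + b(45)) = 1/(-6232 + (-9 - 1/54*45)) = 1/(-6232 + (-9 - ⅚)) = 1/(-6232 - 59/6) = 1/(-37451/6) = -6/37451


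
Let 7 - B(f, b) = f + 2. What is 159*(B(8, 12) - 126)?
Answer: -20511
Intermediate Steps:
B(f, b) = 5 - f (B(f, b) = 7 - (f + 2) = 7 - (2 + f) = 7 + (-2 - f) = 5 - f)
159*(B(8, 12) - 126) = 159*((5 - 1*8) - 126) = 159*((5 - 8) - 126) = 159*(-3 - 126) = 159*(-129) = -20511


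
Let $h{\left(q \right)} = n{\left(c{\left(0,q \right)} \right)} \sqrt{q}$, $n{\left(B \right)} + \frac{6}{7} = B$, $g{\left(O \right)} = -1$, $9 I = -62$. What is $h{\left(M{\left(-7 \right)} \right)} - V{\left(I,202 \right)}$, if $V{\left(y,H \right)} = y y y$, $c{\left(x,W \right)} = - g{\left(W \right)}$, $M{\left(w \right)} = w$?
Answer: $\frac{238328}{729} + \frac{i \sqrt{7}}{7} \approx 326.92 + 0.37796 i$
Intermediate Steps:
$I = - \frac{62}{9}$ ($I = \frac{1}{9} \left(-62\right) = - \frac{62}{9} \approx -6.8889$)
$c{\left(x,W \right)} = 1$ ($c{\left(x,W \right)} = \left(-1\right) \left(-1\right) = 1$)
$n{\left(B \right)} = - \frac{6}{7} + B$
$V{\left(y,H \right)} = y^{3}$ ($V{\left(y,H \right)} = y^{2} y = y^{3}$)
$h{\left(q \right)} = \frac{\sqrt{q}}{7}$ ($h{\left(q \right)} = \left(- \frac{6}{7} + 1\right) \sqrt{q} = \frac{\sqrt{q}}{7}$)
$h{\left(M{\left(-7 \right)} \right)} - V{\left(I,202 \right)} = \frac{\sqrt{-7}}{7} - \left(- \frac{62}{9}\right)^{3} = \frac{i \sqrt{7}}{7} - - \frac{238328}{729} = \frac{i \sqrt{7}}{7} + \frac{238328}{729} = \frac{238328}{729} + \frac{i \sqrt{7}}{7}$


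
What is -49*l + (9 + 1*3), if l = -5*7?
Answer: 1727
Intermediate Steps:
l = -35
-49*l + (9 + 1*3) = -49*(-35) + (9 + 1*3) = 1715 + (9 + 3) = 1715 + 12 = 1727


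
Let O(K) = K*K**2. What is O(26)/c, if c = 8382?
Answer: 8788/4191 ≈ 2.0969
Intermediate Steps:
O(K) = K**3
O(26)/c = 26**3/8382 = 17576*(1/8382) = 8788/4191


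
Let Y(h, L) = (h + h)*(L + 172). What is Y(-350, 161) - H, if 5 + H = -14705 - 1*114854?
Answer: -103536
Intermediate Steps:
Y(h, L) = 2*h*(172 + L) (Y(h, L) = (2*h)*(172 + L) = 2*h*(172 + L))
H = -129564 (H = -5 + (-14705 - 1*114854) = -5 + (-14705 - 114854) = -5 - 129559 = -129564)
Y(-350, 161) - H = 2*(-350)*(172 + 161) - 1*(-129564) = 2*(-350)*333 + 129564 = -233100 + 129564 = -103536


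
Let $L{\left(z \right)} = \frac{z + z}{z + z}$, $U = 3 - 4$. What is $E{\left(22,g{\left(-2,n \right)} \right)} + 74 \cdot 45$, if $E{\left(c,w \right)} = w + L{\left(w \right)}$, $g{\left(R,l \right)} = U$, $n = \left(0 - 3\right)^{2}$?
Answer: $3330$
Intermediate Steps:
$U = -1$ ($U = 3 - 4 = -1$)
$L{\left(z \right)} = 1$ ($L{\left(z \right)} = \frac{2 z}{2 z} = 2 z \frac{1}{2 z} = 1$)
$n = 9$ ($n = \left(-3\right)^{2} = 9$)
$g{\left(R,l \right)} = -1$
$E{\left(c,w \right)} = 1 + w$ ($E{\left(c,w \right)} = w + 1 = 1 + w$)
$E{\left(22,g{\left(-2,n \right)} \right)} + 74 \cdot 45 = \left(1 - 1\right) + 74 \cdot 45 = 0 + 3330 = 3330$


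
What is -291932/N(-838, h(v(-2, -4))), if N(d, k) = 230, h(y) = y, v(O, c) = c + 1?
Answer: -145966/115 ≈ -1269.3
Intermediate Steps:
v(O, c) = 1 + c
-291932/N(-838, h(v(-2, -4))) = -291932/230 = -291932*1/230 = -145966/115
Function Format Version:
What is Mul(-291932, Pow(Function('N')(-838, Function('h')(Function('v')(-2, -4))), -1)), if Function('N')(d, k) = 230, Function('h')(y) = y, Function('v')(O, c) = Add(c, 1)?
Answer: Rational(-145966, 115) ≈ -1269.3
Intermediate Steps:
Function('v')(O, c) = Add(1, c)
Mul(-291932, Pow(Function('N')(-838, Function('h')(Function('v')(-2, -4))), -1)) = Mul(-291932, Pow(230, -1)) = Mul(-291932, Rational(1, 230)) = Rational(-145966, 115)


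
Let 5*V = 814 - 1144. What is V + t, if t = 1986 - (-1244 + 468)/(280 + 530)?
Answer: 777988/405 ≈ 1921.0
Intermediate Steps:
V = -66 (V = (814 - 1144)/5 = (⅕)*(-330) = -66)
t = 804718/405 (t = 1986 - (-776)/810 = 1986 - 1*(-388/405) = 1986 + 388/405 = 804718/405 ≈ 1987.0)
V + t = -66 + 804718/405 = 777988/405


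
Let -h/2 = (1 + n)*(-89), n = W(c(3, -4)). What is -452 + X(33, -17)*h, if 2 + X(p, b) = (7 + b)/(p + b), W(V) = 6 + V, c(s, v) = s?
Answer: -10249/2 ≈ -5124.5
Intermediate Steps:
X(p, b) = -2 + (7 + b)/(b + p) (X(p, b) = -2 + (7 + b)/(p + b) = -2 + (7 + b)/(b + p))
n = 9 (n = 6 + 3 = 9)
h = 1780 (h = -2*(1 + 9)*(-89) = -20*(-89) = -2*(-890) = 1780)
-452 + X(33, -17)*h = -452 + ((7 - 1*(-17) - 2*33)/(-17 + 33))*1780 = -452 + ((7 + 17 - 66)/16)*1780 = -452 + ((1/16)*(-42))*1780 = -452 - 21/8*1780 = -452 - 9345/2 = -10249/2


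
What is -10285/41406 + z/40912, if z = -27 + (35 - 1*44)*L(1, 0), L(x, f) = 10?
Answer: -212812211/847001136 ≈ -0.25125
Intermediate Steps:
z = -117 (z = -27 + (35 - 1*44)*10 = -27 + (35 - 44)*10 = -27 - 9*10 = -27 - 90 = -117)
-10285/41406 + z/40912 = -10285/41406 - 117/40912 = -212812211/847001136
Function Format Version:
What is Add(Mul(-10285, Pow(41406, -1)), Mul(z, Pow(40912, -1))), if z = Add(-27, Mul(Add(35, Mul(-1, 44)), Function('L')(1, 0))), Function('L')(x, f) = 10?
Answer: Rational(-212812211, 847001136) ≈ -0.25125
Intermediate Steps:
z = -117 (z = Add(-27, Mul(Add(35, Mul(-1, 44)), 10)) = Add(-27, Mul(Add(35, -44), 10)) = Add(-27, Mul(-9, 10)) = Add(-27, -90) = -117)
Add(Mul(-10285, Pow(41406, -1)), Mul(z, Pow(40912, -1))) = Add(Mul(-10285, Pow(41406, -1)), Mul(-117, Pow(40912, -1))) = Add(Mul(-10285, Rational(1, 41406)), Mul(-117, Rational(1, 40912))) = Add(Rational(-10285, 41406), Rational(-117, 40912)) = Rational(-212812211, 847001136)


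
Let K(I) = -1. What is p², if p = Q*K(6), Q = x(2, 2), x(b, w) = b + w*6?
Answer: 196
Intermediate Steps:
x(b, w) = b + 6*w
Q = 14 (Q = 2 + 6*2 = 2 + 12 = 14)
p = -14 (p = 14*(-1) = -14)
p² = (-14)² = 196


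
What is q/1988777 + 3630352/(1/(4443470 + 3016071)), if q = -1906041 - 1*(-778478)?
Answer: 53857591812001900101/1988777 ≈ 2.7081e+13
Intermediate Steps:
q = -1127563 (q = -1906041 + 778478 = -1127563)
q/1988777 + 3630352/(1/(4443470 + 3016071)) = -1127563/1988777 + 3630352/(1/(4443470 + 3016071)) = -1127563*1/1988777 + 3630352/(1/7459541) = -1127563/1988777 + 3630352/(1/7459541) = -1127563/1988777 + 3630352*7459541 = -1127563/1988777 + 27080759588432 = 53857591812001900101/1988777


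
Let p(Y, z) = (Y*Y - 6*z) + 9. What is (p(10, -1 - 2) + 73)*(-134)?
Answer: -26800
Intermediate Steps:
p(Y, z) = 9 + Y² - 6*z (p(Y, z) = (Y² - 6*z) + 9 = 9 + Y² - 6*z)
(p(10, -1 - 2) + 73)*(-134) = ((9 + 10² - 6*(-1 - 2)) + 73)*(-134) = ((9 + 100 - 6*(-3)) + 73)*(-134) = ((9 + 100 + 18) + 73)*(-134) = (127 + 73)*(-134) = 200*(-134) = -26800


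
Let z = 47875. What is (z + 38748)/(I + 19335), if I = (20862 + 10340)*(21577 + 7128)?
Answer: 86623/895672745 ≈ 9.6713e-5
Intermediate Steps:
I = 895653410 (I = 31202*28705 = 895653410)
(z + 38748)/(I + 19335) = (47875 + 38748)/(895653410 + 19335) = 86623/895672745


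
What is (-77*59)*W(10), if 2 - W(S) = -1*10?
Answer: -54516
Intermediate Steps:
W(S) = 12 (W(S) = 2 - (-1)*10 = 2 - 1*(-10) = 2 + 10 = 12)
(-77*59)*W(10) = -77*59*12 = -4543*12 = -54516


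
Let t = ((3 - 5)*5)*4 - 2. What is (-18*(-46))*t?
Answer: -34776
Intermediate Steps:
t = -42 (t = -2*5*4 - 2 = -10*4 - 2 = -40 - 2 = -42)
(-18*(-46))*t = -18*(-46)*(-42) = 828*(-42) = -34776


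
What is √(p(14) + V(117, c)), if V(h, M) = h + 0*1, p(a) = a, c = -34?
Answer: √131 ≈ 11.446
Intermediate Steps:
V(h, M) = h (V(h, M) = h + 0 = h)
√(p(14) + V(117, c)) = √(14 + 117) = √131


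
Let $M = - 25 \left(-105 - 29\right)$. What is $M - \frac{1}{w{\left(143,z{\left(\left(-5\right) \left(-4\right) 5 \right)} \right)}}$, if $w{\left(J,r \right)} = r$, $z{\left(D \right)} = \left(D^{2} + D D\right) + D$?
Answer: $\frac{67334999}{20100} \approx 3350.0$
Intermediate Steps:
$z{\left(D \right)} = D + 2 D^{2}$ ($z{\left(D \right)} = \left(D^{2} + D^{2}\right) + D = 2 D^{2} + D = D + 2 D^{2}$)
$M = 3350$ ($M = \left(-25\right) \left(-134\right) = 3350$)
$M - \frac{1}{w{\left(143,z{\left(\left(-5\right) \left(-4\right) 5 \right)} \right)}} = 3350 - \frac{1}{\left(-5\right) \left(-4\right) 5 \left(1 + 2 \left(-5\right) \left(-4\right) 5\right)} = 3350 - \frac{1}{20 \cdot 5 \left(1 + 2 \cdot 20 \cdot 5\right)} = 3350 - \frac{1}{100 \left(1 + 2 \cdot 100\right)} = 3350 - \frac{1}{100 \left(1 + 200\right)} = 3350 - \frac{1}{100 \cdot 201} = 3350 - \frac{1}{20100} = \frac{67334999}{20100}$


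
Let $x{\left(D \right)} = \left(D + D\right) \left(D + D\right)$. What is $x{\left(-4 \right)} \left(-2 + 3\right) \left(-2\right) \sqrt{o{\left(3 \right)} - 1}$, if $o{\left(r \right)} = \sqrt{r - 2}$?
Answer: $0$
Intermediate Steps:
$o{\left(r \right)} = \sqrt{-2 + r}$
$x{\left(D \right)} = 4 D^{2}$ ($x{\left(D \right)} = 2 D 2 D = 4 D^{2}$)
$x{\left(-4 \right)} \left(-2 + 3\right) \left(-2\right) \sqrt{o{\left(3 \right)} - 1} = 4 \left(-4\right)^{2} \left(-2 + 3\right) \left(-2\right) \sqrt{\sqrt{-2 + 3} - 1} = 4 \cdot 16 \cdot 1 \left(-2\right) \sqrt{\sqrt{1} - 1} = 64 \left(-2\right) \sqrt{1 - 1} = - 128 \sqrt{0} = \left(-128\right) 0 = 0$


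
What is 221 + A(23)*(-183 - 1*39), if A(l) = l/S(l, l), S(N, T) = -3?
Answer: 1923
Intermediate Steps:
A(l) = -l/3 (A(l) = l/(-3) = l*(-⅓) = -l/3)
221 + A(23)*(-183 - 1*39) = 221 + (-⅓*23)*(-183 - 1*39) = 221 - 23*(-183 - 39)/3 = 221 - 23/3*(-222) = 221 + 1702 = 1923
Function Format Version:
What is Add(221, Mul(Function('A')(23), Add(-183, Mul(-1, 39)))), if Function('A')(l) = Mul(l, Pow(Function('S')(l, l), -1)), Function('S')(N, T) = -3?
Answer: 1923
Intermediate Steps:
Function('A')(l) = Mul(Rational(-1, 3), l) (Function('A')(l) = Mul(l, Pow(-3, -1)) = Mul(l, Rational(-1, 3)) = Mul(Rational(-1, 3), l))
Add(221, Mul(Function('A')(23), Add(-183, Mul(-1, 39)))) = Add(221, Mul(Mul(Rational(-1, 3), 23), Add(-183, Mul(-1, 39)))) = Add(221, Mul(Rational(-23, 3), Add(-183, -39))) = Add(221, Mul(Rational(-23, 3), -222)) = Add(221, 1702) = 1923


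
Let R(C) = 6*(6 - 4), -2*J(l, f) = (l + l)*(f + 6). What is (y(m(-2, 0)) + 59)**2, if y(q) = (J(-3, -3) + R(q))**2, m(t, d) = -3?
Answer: 250000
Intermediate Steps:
J(l, f) = -l*(6 + f) (J(l, f) = -(l + l)*(f + 6)/2 = -2*l*(6 + f)/2 = -l*(6 + f))
R(C) = 12 (R(C) = 6*2 = 12)
y(q) = 441 (y(q) = (-1*(-3)*(6 - 3) + 12)**2 = (-1*(-3)*3 + 12)**2 = (9 + 12)**2 = 21**2 = 441)
(y(m(-2, 0)) + 59)**2 = (441 + 59)**2 = 500**2 = 250000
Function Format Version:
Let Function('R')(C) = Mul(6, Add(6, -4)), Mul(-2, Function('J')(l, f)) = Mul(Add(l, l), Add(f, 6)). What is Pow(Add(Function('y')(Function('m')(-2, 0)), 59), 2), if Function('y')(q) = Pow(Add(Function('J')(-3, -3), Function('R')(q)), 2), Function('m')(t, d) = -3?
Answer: 250000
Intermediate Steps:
Function('J')(l, f) = Mul(-1, l, Add(6, f)) (Function('J')(l, f) = Mul(Rational(-1, 2), Mul(Add(l, l), Add(f, 6))) = Mul(Rational(-1, 2), Mul(Mul(2, l), Add(6, f))) = Mul(Rational(-1, 2), Mul(2, l, Add(6, f))) = Mul(-1, l, Add(6, f)))
Function('R')(C) = 12 (Function('R')(C) = Mul(6, 2) = 12)
Function('y')(q) = 441 (Function('y')(q) = Pow(Add(Mul(-1, -3, Add(6, -3)), 12), 2) = Pow(Add(Mul(-1, -3, 3), 12), 2) = Pow(Add(9, 12), 2) = Pow(21, 2) = 441)
Pow(Add(Function('y')(Function('m')(-2, 0)), 59), 2) = Pow(Add(441, 59), 2) = Pow(500, 2) = 250000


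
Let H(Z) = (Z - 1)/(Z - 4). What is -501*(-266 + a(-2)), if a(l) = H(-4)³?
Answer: 68169567/512 ≈ 1.3314e+5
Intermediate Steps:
H(Z) = (-1 + Z)/(-4 + Z)
a(l) = 125/512 (a(l) = ((-1 - 4)/(-4 - 4))³ = (-5/(-8))³ = (-⅛*(-5))³ = (5/8)³ = 125/512)
-501*(-266 + a(-2)) = -501*(-266 + 125/512) = -501*(-136067/512) = 68169567/512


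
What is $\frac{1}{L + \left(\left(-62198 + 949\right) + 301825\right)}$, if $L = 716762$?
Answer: $\frac{1}{957338} \approx 1.0446 \cdot 10^{-6}$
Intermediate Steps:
$\frac{1}{L + \left(\left(-62198 + 949\right) + 301825\right)} = \frac{1}{716762 + \left(\left(-62198 + 949\right) + 301825\right)} = \frac{1}{716762 + \left(-61249 + 301825\right)} = \frac{1}{716762 + 240576} = \frac{1}{957338}$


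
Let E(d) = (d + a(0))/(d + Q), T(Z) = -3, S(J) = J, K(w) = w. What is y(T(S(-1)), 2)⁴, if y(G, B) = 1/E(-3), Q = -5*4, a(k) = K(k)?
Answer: 279841/81 ≈ 3454.8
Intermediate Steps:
a(k) = k
Q = -20
E(d) = d/(-20 + d) (E(d) = (d + 0)/(d - 20) = d/(-20 + d))
y(G, B) = 23/3 (y(G, B) = 1/(-3/(-20 - 3)) = 1/(-3/(-23)) = 1/(-3*(-1/23)) = 1/(3/23) = 23/3)
y(T(S(-1)), 2)⁴ = (23/3)⁴ = 279841/81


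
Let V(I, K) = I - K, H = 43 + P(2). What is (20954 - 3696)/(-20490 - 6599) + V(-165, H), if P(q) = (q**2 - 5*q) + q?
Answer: -5543414/27089 ≈ -204.64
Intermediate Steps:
P(q) = q**2 - 4*q
H = 39 (H = 43 + 2*(-4 + 2) = 43 + 2*(-2) = 43 - 4 = 39)
(20954 - 3696)/(-20490 - 6599) + V(-165, H) = (20954 - 3696)/(-20490 - 6599) + (-165 - 1*39) = 17258/(-27089) + (-165 - 39) = 17258*(-1/27089) - 204 = -17258/27089 - 204 = -5543414/27089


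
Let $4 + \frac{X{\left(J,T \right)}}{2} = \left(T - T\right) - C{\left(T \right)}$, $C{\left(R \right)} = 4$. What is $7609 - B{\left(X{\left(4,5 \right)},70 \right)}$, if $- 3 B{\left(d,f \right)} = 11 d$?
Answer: $\frac{22651}{3} \approx 7550.3$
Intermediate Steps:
$X{\left(J,T \right)} = -16$ ($X{\left(J,T \right)} = -8 + 2 \left(\left(T - T\right) - 4\right) = -8 + 2 \left(0 - 4\right) = -8 + 2 \left(-4\right) = -8 - 8 = -16$)
$B{\left(d,f \right)} = - \frac{11 d}{3}$
$7609 - B{\left(X{\left(4,5 \right)},70 \right)} = 7609 - \left(- \frac{11}{3}\right) \left(-16\right) = 7609 - \frac{176}{3} = \frac{22651}{3}$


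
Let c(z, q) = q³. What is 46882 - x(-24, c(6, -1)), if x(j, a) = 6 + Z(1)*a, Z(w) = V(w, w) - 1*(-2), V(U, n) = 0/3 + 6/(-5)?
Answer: 234384/5 ≈ 46877.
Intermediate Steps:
V(U, n) = -6/5 (V(U, n) = 0*(⅓) + 6*(-⅕) = 0 - 6/5 = -6/5)
Z(w) = ⅘ (Z(w) = -6/5 - 1*(-2) = -6/5 + 2 = ⅘)
x(j, a) = 6 + 4*a/5
46882 - x(-24, c(6, -1)) = 46882 - (6 + (⅘)*(-1)³) = 46882 - (6 + (⅘)*(-1)) = 46882 - (6 - ⅘) = 46882 - 1*26/5 = 46882 - 26/5 = 234384/5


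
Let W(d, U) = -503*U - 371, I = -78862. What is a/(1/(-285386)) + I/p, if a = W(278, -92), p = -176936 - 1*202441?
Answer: -4970083143903548/379377 ≈ -1.3101e+10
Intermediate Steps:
W(d, U) = -371 - 503*U
p = -379377 (p = -176936 - 202441 = -379377)
a = 45905 (a = -371 - 503*(-92) = -371 + 46276 = 45905)
a/(1/(-285386)) + I/p = 45905/(1/(-285386)) - 78862/(-379377) = 45905/(-1/285386) - 78862*(-1/379377) = 45905*(-285386) + 78862/379377 = -13100644330 + 78862/379377 = -4970083143903548/379377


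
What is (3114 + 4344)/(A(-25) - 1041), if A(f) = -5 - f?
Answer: -7458/1021 ≈ -7.3046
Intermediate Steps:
(3114 + 4344)/(A(-25) - 1041) = (3114 + 4344)/((-5 - 1*(-25)) - 1041) = 7458/((-5 + 25) - 1041) = 7458/(20 - 1041) = 7458/(-1021) = 7458*(-1/1021) = -7458/1021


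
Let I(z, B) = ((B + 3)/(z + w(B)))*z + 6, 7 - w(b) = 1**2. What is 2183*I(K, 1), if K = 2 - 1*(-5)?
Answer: 231398/13 ≈ 17800.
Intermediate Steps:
w(b) = 6 (w(b) = 7 - 1*1**2 = 7 - 1*1 = 7 - 1 = 6)
K = 7 (K = 2 + 5 = 7)
I(z, B) = 6 + z*(3 + B)/(6 + z) (I(z, B) = ((B + 3)/(z + 6))*z + 6 = ((3 + B)/(6 + z))*z + 6 = z*(3 + B)/(6 + z) + 6 = 6 + z*(3 + B)/(6 + z))
2183*I(K, 1) = 2183*((36 + 9*7 + 1*7)/(6 + 7)) = 2183*((36 + 63 + 7)/13) = 2183*((1/13)*106) = 2183*(106/13) = 231398/13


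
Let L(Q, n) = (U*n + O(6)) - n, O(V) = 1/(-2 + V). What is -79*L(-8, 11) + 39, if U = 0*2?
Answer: 3553/4 ≈ 888.25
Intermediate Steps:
U = 0
L(Q, n) = 1/4 - n (L(Q, n) = (0*n + 1/(-2 + 6)) - n = (0 + 1/4) - n = 1/4 - n)
-79*L(-8, 11) + 39 = -79*(1/4 - 1*11) + 39 = -79*(1/4 - 11) + 39 = -79*(-43/4) + 39 = 3397/4 + 39 = 3553/4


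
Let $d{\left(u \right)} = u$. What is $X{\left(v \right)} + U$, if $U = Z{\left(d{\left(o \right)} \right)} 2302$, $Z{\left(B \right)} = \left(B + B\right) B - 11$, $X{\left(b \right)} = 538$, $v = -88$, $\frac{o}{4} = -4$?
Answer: $1153840$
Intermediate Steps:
$o = -16$ ($o = 4 \left(-4\right) = -16$)
$Z{\left(B \right)} = -11 + 2 B^{2}$ ($Z{\left(B \right)} = 2 B B - 11 = 2 B^{2} - 11 = -11 + 2 B^{2}$)
$U = 1153302$ ($U = \left(-11 + 2 \left(-16\right)^{2}\right) 2302 = \left(-11 + 2 \cdot 256\right) 2302 = \left(-11 + 512\right) 2302 = 501 \cdot 2302 = 1153302$)
$X{\left(v \right)} + U = 538 + 1153302 = 1153840$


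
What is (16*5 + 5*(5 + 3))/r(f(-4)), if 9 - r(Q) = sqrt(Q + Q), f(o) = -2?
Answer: 216/17 + 48*I/17 ≈ 12.706 + 2.8235*I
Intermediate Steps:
r(Q) = 9 - sqrt(2)*sqrt(Q) (r(Q) = 9 - sqrt(Q + Q) = 9 - sqrt(2*Q) = 9 - sqrt(2)*sqrt(Q))
(16*5 + 5*(5 + 3))/r(f(-4)) = (16*5 + 5*(5 + 3))/(9 - sqrt(2)*sqrt(-2)) = (80 + 5*8)/(9 - sqrt(2)*I*sqrt(2)) = (80 + 40)/(9 - 2*I) = 120*((9 + 2*I)/85) = 24*(9 + 2*I)/17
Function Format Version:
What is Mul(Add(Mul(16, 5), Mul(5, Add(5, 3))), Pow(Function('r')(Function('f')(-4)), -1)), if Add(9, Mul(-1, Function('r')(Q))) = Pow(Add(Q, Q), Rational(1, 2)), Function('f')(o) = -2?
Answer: Add(Rational(216, 17), Mul(Rational(48, 17), I)) ≈ Add(12.706, Mul(2.8235, I))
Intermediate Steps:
Function('r')(Q) = Add(9, Mul(-1, Pow(2, Rational(1, 2)), Pow(Q, Rational(1, 2)))) (Function('r')(Q) = Add(9, Mul(-1, Pow(Add(Q, Q), Rational(1, 2)))) = Add(9, Mul(-1, Pow(Mul(2, Q), Rational(1, 2)))) = Add(9, Mul(-1, Mul(Pow(2, Rational(1, 2)), Pow(Q, Rational(1, 2))))) = Add(9, Mul(-1, Pow(2, Rational(1, 2)), Pow(Q, Rational(1, 2)))))
Mul(Add(Mul(16, 5), Mul(5, Add(5, 3))), Pow(Function('r')(Function('f')(-4)), -1)) = Mul(Add(Mul(16, 5), Mul(5, Add(5, 3))), Pow(Add(9, Mul(-1, Pow(2, Rational(1, 2)), Pow(-2, Rational(1, 2)))), -1)) = Mul(Add(80, Mul(5, 8)), Pow(Add(9, Mul(-1, Pow(2, Rational(1, 2)), Mul(I, Pow(2, Rational(1, 2))))), -1)) = Mul(Add(80, 40), Pow(Add(9, Mul(-2, I)), -1)) = Mul(120, Mul(Rational(1, 85), Add(9, Mul(2, I)))) = Mul(Rational(24, 17), Add(9, Mul(2, I)))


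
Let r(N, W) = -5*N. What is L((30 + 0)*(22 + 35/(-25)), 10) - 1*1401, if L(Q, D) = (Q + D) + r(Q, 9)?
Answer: -3863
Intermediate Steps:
L(Q, D) = D - 4*Q (L(Q, D) = (Q + D) - 5*Q = (D + Q) - 5*Q = D - 4*Q)
L((30 + 0)*(22 + 35/(-25)), 10) - 1*1401 = (10 - 4*(30 + 0)*(22 + 35/(-25))) - 1*1401 = (10 - 120*(22 + 35*(-1/25))) - 1401 = (10 - 120*(22 - 7/5)) - 1401 = (10 - 120*103/5) - 1401 = (10 - 4*618) - 1401 = (10 - 2472) - 1401 = -2462 - 1401 = -3863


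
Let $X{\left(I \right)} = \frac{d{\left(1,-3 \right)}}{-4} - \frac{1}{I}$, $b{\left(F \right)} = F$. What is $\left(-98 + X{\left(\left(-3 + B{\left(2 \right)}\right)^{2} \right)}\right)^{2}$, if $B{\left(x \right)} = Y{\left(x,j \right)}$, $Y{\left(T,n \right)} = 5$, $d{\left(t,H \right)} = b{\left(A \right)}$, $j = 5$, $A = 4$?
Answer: $\frac{157609}{16} \approx 9850.6$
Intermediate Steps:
$d{\left(t,H \right)} = 4$
$B{\left(x \right)} = 5$
$X{\left(I \right)} = -1 - \frac{1}{I}$ ($X{\left(I \right)} = \frac{4}{-4} - \frac{1}{I} = 4 \left(- \frac{1}{4}\right) - \frac{1}{I} = -1 - \frac{1}{I}$)
$\left(-98 + X{\left(\left(-3 + B{\left(2 \right)}\right)^{2} \right)}\right)^{2} = \left(-98 + \frac{-1 - \left(-3 + 5\right)^{2}}{\left(-3 + 5\right)^{2}}\right)^{2} = \left(-98 + \frac{-1 - 2^{2}}{2^{2}}\right)^{2} = \left(-98 + \frac{-1 - 4}{4}\right)^{2} = \left(-98 + \frac{1}{4} \left(-5\right)\right)^{2} = \left(-98 - \frac{5}{4}\right)^{2} = \left(- \frac{397}{4}\right)^{2} = \frac{157609}{16}$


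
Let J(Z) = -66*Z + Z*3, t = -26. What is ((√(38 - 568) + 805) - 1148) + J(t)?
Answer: 1295 + I*√530 ≈ 1295.0 + 23.022*I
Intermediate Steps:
J(Z) = -63*Z (J(Z) = -66*Z + 3*Z = -63*Z)
((√(38 - 568) + 805) - 1148) + J(t) = ((√(38 - 568) + 805) - 1148) - 63*(-26) = ((√(-530) + 805) - 1148) + 1638 = ((I*√530 + 805) - 1148) + 1638 = ((805 + I*√530) - 1148) + 1638 = (-343 + I*√530) + 1638 = 1295 + I*√530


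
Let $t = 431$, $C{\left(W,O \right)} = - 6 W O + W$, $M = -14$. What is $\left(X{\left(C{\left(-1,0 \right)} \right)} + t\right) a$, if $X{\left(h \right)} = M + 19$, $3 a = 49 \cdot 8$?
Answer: $\frac{170912}{3} \approx 56971.0$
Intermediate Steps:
$a = \frac{392}{3}$ ($a = \frac{49 \cdot 8}{3} = \frac{1}{3} \cdot 392 = \frac{392}{3} \approx 130.67$)
$C{\left(W,O \right)} = W - 6 O W$ ($C{\left(W,O \right)} = - 6 O W + W = W - 6 O W$)
$X{\left(h \right)} = 5$ ($X{\left(h \right)} = -14 + 19 = 5$)
$\left(X{\left(C{\left(-1,0 \right)} \right)} + t\right) a = \left(5 + 431\right) \frac{392}{3} = 436 \cdot \frac{392}{3} = \frac{170912}{3}$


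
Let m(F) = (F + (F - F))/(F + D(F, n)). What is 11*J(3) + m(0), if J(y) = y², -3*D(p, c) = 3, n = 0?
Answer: 99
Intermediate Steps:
D(p, c) = -1 (D(p, c) = -⅓*3 = -1)
m(F) = F/(-1 + F) (m(F) = (F + (F - F))/(F - 1) = (F + 0)/(-1 + F) = F/(-1 + F))
11*J(3) + m(0) = 11*3² + 0/(-1 + 0) = 11*9 + 0/(-1) = 99 + 0*(-1) = 99 + 0 = 99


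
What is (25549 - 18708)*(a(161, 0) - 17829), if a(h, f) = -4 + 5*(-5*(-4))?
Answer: -121311453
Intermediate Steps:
a(h, f) = 96 (a(h, f) = -4 + 5*20 = -4 + 100 = 96)
(25549 - 18708)*(a(161, 0) - 17829) = (25549 - 18708)*(96 - 17829) = 6841*(-17733) = -121311453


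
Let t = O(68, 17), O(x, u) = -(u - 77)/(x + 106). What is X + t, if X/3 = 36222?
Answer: 3151324/29 ≈ 1.0867e+5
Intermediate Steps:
X = 108666 (X = 3*36222 = 108666)
O(x, u) = -(-77 + u)/(106 + x)
t = 10/29 (t = (77 - 1*17)/(106 + 68) = (77 - 17)/174 = (1/174)*60 = 10/29 ≈ 0.34483)
X + t = 108666 + 10/29 = 3151324/29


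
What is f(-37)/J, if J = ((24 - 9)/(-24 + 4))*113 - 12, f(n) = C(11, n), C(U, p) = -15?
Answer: 20/129 ≈ 0.15504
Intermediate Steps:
f(n) = -15
J = -387/4 (J = (15/(-20))*113 - 12 = (15*(-1/20))*113 - 12 = -¾*113 - 12 = -339/4 - 12 = -387/4 ≈ -96.750)
f(-37)/J = -15/(-387/4) = -15*(-4/387) = 20/129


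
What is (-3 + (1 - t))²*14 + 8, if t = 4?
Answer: 512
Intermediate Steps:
(-3 + (1 - t))²*14 + 8 = (-3 + (1 - 1*4))²*14 + 8 = (-3 + (1 - 4))²*14 + 8 = (-3 - 3)²*14 + 8 = (-6)²*14 + 8 = 36*14 + 8 = 504 + 8 = 512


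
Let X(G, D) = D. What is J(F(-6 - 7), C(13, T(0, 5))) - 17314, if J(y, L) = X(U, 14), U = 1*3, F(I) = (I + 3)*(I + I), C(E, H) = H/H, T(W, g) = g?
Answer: -17300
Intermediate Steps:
C(E, H) = 1
F(I) = 2*I*(3 + I) (F(I) = (3 + I)*(2*I) = 2*I*(3 + I))
U = 3
J(y, L) = 14
J(F(-6 - 7), C(13, T(0, 5))) - 17314 = 14 - 17314 = -17300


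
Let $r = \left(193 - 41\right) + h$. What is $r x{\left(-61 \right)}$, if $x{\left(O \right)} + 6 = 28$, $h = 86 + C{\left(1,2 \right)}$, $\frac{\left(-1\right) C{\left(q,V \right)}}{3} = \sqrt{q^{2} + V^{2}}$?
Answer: $5236 - 66 \sqrt{5} \approx 5088.4$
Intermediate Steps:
$C{\left(q,V \right)} = - 3 \sqrt{V^{2} + q^{2}}$ ($C{\left(q,V \right)} = - 3 \sqrt{q^{2} + V^{2}} = - 3 \sqrt{V^{2} + q^{2}}$)
$h = 86 - 3 \sqrt{5}$ ($h = 86 - 3 \sqrt{2^{2} + 1^{2}} = 86 - 3 \sqrt{4 + 1} = 86 - 3 \sqrt{5} \approx 79.292$)
$x{\left(O \right)} = 22$ ($x{\left(O \right)} = -6 + 28 = 22$)
$r = 238 - 3 \sqrt{5}$ ($r = \left(193 - 41\right) + \left(86 - 3 \sqrt{5}\right) = 152 + \left(86 - 3 \sqrt{5}\right) = 238 - 3 \sqrt{5} \approx 231.29$)
$r x{\left(-61 \right)} = \left(238 - 3 \sqrt{5}\right) 22 = 5236 - 66 \sqrt{5}$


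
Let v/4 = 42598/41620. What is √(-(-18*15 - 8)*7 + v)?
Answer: 2*√52781256210/10405 ≈ 44.160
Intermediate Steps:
v = 42598/10405 (v = 4*(42598/41620) = 4*(42598*(1/41620)) = 4*(21299/20810) = 42598/10405 ≈ 4.0940)
√(-(-18*15 - 8)*7 + v) = √(-(-18*15 - 8)*7 + 42598/10405) = √(-(-270 - 8)*7 + 42598/10405) = √(-(-278)*7 + 42598/10405) = √(-1*(-1946) + 42598/10405) = √(1946 + 42598/10405) = √(20290728/10405) = 2*√52781256210/10405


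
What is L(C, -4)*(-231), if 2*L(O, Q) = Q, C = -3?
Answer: 462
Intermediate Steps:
L(O, Q) = Q/2
L(C, -4)*(-231) = ((1/2)*(-4))*(-231) = -2*(-231) = 462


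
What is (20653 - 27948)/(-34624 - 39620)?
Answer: 7295/74244 ≈ 0.098257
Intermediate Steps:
(20653 - 27948)/(-34624 - 39620) = -7295/(-74244) = -7295*(-1/74244) = 7295/74244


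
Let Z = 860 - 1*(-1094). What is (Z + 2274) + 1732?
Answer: 5960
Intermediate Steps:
Z = 1954 (Z = 860 + 1094 = 1954)
(Z + 2274) + 1732 = (1954 + 2274) + 1732 = 4228 + 1732 = 5960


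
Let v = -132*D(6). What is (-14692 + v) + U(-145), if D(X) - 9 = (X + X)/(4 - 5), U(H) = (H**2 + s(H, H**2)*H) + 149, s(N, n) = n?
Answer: -3041747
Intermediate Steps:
U(H) = 149 + H**2 + H**3 (U(H) = (H**2 + H**2*H) + 149 = (H**2 + H**3) + 149 = 149 + H**2 + H**3)
D(X) = 9 - 2*X (D(X) = 9 + (X + X)/(4 - 5) = 9 + (2*X)/(-1) = 9 + (2*X)*(-1) = 9 - 2*X)
v = 396 (v = -132*(9 - 2*6) = -132*(9 - 12) = -132*(-3) = 396)
(-14692 + v) + U(-145) = (-14692 + 396) + (149 + (-145)**2 + (-145)**3) = -14296 + (149 + 21025 - 3048625) = -14296 - 3027451 = -3041747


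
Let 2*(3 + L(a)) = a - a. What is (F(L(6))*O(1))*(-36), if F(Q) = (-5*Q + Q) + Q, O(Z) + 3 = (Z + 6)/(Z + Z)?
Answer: -162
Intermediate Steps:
L(a) = -3 (L(a) = -3 + (a - a)/2 = -3 + (1/2)*0 = -3 + 0 = -3)
O(Z) = -3 + (6 + Z)/(2*Z) (O(Z) = -3 + (Z + 6)/(Z + Z) = -3 + (6 + Z)/((2*Z)) = -3 + (6 + Z)*(1/(2*Z)) = -3 + (6 + Z)/(2*Z))
F(Q) = -3*Q (F(Q) = -4*Q + Q = -3*Q)
(F(L(6))*O(1))*(-36) = ((-3*(-3))*(-5/2 + 3/1))*(-36) = (9*(-5/2 + 3*1))*(-36) = (9*(-5/2 + 3))*(-36) = (9*(1/2))*(-36) = (9/2)*(-36) = -162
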